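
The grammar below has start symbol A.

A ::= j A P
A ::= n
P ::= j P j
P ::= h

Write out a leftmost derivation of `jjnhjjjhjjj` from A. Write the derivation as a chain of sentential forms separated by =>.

A=>jAP=>jjAPP=>jjnPP=>jjnhP=>jjnhjPj=>jjnhjjPjj=>jjnhjjjPjjj=>jjnhjjjhjjj

A => jAP   [A ::= j A P]
jAP => jjAPP   [A ::= j A P]
jjAPP => jjnPP   [A ::= n]
jjnPP => jjnhP   [P ::= h]
jjnhP => jjnhjPj   [P ::= j P j]
jjnhjPj => jjnhjjPjj   [P ::= j P j]
jjnhjjPjj => jjnhjjjPjjj   [P ::= j P j]
jjnhjjjPjjj => jjnhjjjhjjj   [P ::= h]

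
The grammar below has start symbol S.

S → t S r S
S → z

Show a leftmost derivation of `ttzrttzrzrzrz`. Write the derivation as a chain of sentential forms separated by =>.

S => tSrS => ttSrSrS => ttzrSrS => ttzrtSrSrS => ttzrttSrSrSrS => ttzrttzrSrSrS => ttzrttzrzrSrS => ttzrttzrzrzrS => ttzrttzrzrzrz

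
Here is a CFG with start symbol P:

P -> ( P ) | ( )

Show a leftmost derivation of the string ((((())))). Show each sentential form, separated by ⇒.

P ⇒ (P)   [P -> ( P )]
(P) ⇒ ((P))   [P -> ( P )]
((P)) ⇒ (((P)))   [P -> ( P )]
(((P))) ⇒ ((((P))))   [P -> ( P )]
((((P)))) ⇒ ((((()))))   [P -> ( )]

P ⇒ (P) ⇒ ((P)) ⇒ (((P))) ⇒ ((((P)))) ⇒ ((((()))))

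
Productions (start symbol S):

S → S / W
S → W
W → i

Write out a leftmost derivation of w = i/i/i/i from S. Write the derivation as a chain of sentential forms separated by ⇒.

S ⇒ S/W ⇒ S/W/W ⇒ S/W/W/W ⇒ W/W/W/W ⇒ i/W/W/W ⇒ i/i/W/W ⇒ i/i/i/W ⇒ i/i/i/i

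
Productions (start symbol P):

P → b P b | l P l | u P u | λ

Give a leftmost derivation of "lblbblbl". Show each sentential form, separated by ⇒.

P ⇒ lPl   [P → l P l]
lPl ⇒ lbPbl   [P → b P b]
lbPbl ⇒ lblPlbl   [P → l P l]
lblPlbl ⇒ lblbPblbl   [P → b P b]
lblbPblbl ⇒ lblbblbl   [P → λ]

P⇒lPl⇒lbPbl⇒lblPlbl⇒lblbPblbl⇒lblbblbl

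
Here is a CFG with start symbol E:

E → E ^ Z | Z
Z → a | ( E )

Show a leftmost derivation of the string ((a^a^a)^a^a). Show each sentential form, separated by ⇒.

E ⇒ Z   [E → Z]
Z ⇒ (E)   [Z → ( E )]
(E) ⇒ (E^Z)   [E → E ^ Z]
(E^Z) ⇒ (E^Z^Z)   [E → E ^ Z]
(E^Z^Z) ⇒ (Z^Z^Z)   [E → Z]
(Z^Z^Z) ⇒ ((E)^Z^Z)   [Z → ( E )]
((E)^Z^Z) ⇒ ((E^Z)^Z^Z)   [E → E ^ Z]
((E^Z)^Z^Z) ⇒ ((E^Z^Z)^Z^Z)   [E → E ^ Z]
((E^Z^Z)^Z^Z) ⇒ ((Z^Z^Z)^Z^Z)   [E → Z]
((Z^Z^Z)^Z^Z) ⇒ ((a^Z^Z)^Z^Z)   [Z → a]
((a^Z^Z)^Z^Z) ⇒ ((a^a^Z)^Z^Z)   [Z → a]
((a^a^Z)^Z^Z) ⇒ ((a^a^a)^Z^Z)   [Z → a]
((a^a^a)^Z^Z) ⇒ ((a^a^a)^a^Z)   [Z → a]
((a^a^a)^a^Z) ⇒ ((a^a^a)^a^a)   [Z → a]

E ⇒ Z ⇒ (E) ⇒ (E^Z) ⇒ (E^Z^Z) ⇒ (Z^Z^Z) ⇒ ((E)^Z^Z) ⇒ ((E^Z)^Z^Z) ⇒ ((E^Z^Z)^Z^Z) ⇒ ((Z^Z^Z)^Z^Z) ⇒ ((a^Z^Z)^Z^Z) ⇒ ((a^a^Z)^Z^Z) ⇒ ((a^a^a)^Z^Z) ⇒ ((a^a^a)^a^Z) ⇒ ((a^a^a)^a^a)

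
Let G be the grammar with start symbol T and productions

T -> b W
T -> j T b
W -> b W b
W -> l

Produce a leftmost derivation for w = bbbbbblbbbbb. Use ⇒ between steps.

T ⇒ bW ⇒ bbWb ⇒ bbbWbb ⇒ bbbbWbbb ⇒ bbbbbWbbbb ⇒ bbbbbbWbbbbb ⇒ bbbbbblbbbbb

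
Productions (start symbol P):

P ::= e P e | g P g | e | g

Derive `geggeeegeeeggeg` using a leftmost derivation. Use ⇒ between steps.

P ⇒ gPg   [P ::= g P g]
gPg ⇒ gePeg   [P ::= e P e]
gePeg ⇒ gegPgeg   [P ::= g P g]
gegPgeg ⇒ geggPggeg   [P ::= g P g]
geggPggeg ⇒ geggePeggeg   [P ::= e P e]
geggePeggeg ⇒ geggeePeeggeg   [P ::= e P e]
geggeePeeggeg ⇒ geggeeePeeeggeg   [P ::= e P e]
geggeeePeeeggeg ⇒ geggeeegeeeggeg   [P ::= g]

P ⇒ gPg ⇒ gePeg ⇒ gegPgeg ⇒ geggPggeg ⇒ geggePeggeg ⇒ geggeePeeggeg ⇒ geggeeePeeeggeg ⇒ geggeeegeeeggeg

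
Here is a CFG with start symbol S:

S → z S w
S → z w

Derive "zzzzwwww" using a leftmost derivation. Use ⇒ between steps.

S ⇒ zSw ⇒ zzSww ⇒ zzzSwww ⇒ zzzzwwww

S ⇒ zSw   [S → z S w]
zSw ⇒ zzSww   [S → z S w]
zzSww ⇒ zzzSwww   [S → z S w]
zzzSwww ⇒ zzzzwwww   [S → z w]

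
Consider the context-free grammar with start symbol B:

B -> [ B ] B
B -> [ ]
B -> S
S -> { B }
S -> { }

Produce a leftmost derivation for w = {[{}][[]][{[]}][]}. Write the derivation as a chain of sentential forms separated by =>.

B=>S=>{B}=>{[B]B}=>{[S]B}=>{[{}]B}=>{[{}][B]B}=>{[{}][[]]B}=>{[{}][[]][B]B}=>{[{}][[]][S]B}=>{[{}][[]][{B}]B}=>{[{}][[]][{[]}]B}=>{[{}][[]][{[]}][]}

B => S   [B -> S]
S => {B}   [S -> { B }]
{B} => {[B]B}   [B -> [ B ] B]
{[B]B} => {[S]B}   [B -> S]
{[S]B} => {[{}]B}   [S -> { }]
{[{}]B} => {[{}][B]B}   [B -> [ B ] B]
{[{}][B]B} => {[{}][[]]B}   [B -> [ ]]
{[{}][[]]B} => {[{}][[]][B]B}   [B -> [ B ] B]
{[{}][[]][B]B} => {[{}][[]][S]B}   [B -> S]
{[{}][[]][S]B} => {[{}][[]][{B}]B}   [S -> { B }]
{[{}][[]][{B}]B} => {[{}][[]][{[]}]B}   [B -> [ ]]
{[{}][[]][{[]}]B} => {[{}][[]][{[]}][]}   [B -> [ ]]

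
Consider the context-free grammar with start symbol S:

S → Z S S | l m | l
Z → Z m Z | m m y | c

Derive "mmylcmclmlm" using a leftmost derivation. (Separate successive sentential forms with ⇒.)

S⇒ZSS⇒mmySS⇒mmylS⇒mmylZSS⇒mmylZmZSS⇒mmylcmZSS⇒mmylcmcSS⇒mmylcmclmS⇒mmylcmclmlm

S ⇒ ZSS   [S → Z S S]
ZSS ⇒ mmySS   [Z → m m y]
mmySS ⇒ mmylS   [S → l]
mmylS ⇒ mmylZSS   [S → Z S S]
mmylZSS ⇒ mmylZmZSS   [Z → Z m Z]
mmylZmZSS ⇒ mmylcmZSS   [Z → c]
mmylcmZSS ⇒ mmylcmcSS   [Z → c]
mmylcmcSS ⇒ mmylcmclmS   [S → l m]
mmylcmclmS ⇒ mmylcmclmlm   [S → l m]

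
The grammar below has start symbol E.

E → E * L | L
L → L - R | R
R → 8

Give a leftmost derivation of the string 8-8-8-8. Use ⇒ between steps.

E⇒L⇒L-R⇒L-R-R⇒L-R-R-R⇒R-R-R-R⇒8-R-R-R⇒8-8-R-R⇒8-8-8-R⇒8-8-8-8

E ⇒ L   [E → L]
L ⇒ L-R   [L → L - R]
L-R ⇒ L-R-R   [L → L - R]
L-R-R ⇒ L-R-R-R   [L → L - R]
L-R-R-R ⇒ R-R-R-R   [L → R]
R-R-R-R ⇒ 8-R-R-R   [R → 8]
8-R-R-R ⇒ 8-8-R-R   [R → 8]
8-8-R-R ⇒ 8-8-8-R   [R → 8]
8-8-8-R ⇒ 8-8-8-8   [R → 8]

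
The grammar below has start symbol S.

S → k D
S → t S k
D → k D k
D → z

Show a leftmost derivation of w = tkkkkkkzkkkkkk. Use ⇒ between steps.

S ⇒ tSk   [S → t S k]
tSk ⇒ tkDk   [S → k D]
tkDk ⇒ tkkDkk   [D → k D k]
tkkDkk ⇒ tkkkDkkk   [D → k D k]
tkkkDkkk ⇒ tkkkkDkkkk   [D → k D k]
tkkkkDkkkk ⇒ tkkkkkDkkkkk   [D → k D k]
tkkkkkDkkkkk ⇒ tkkkkkkDkkkkkk   [D → k D k]
tkkkkkkDkkkkkk ⇒ tkkkkkkzkkkkkk   [D → z]

S ⇒ tSk ⇒ tkDk ⇒ tkkDkk ⇒ tkkkDkkk ⇒ tkkkkDkkkk ⇒ tkkkkkDkkkkk ⇒ tkkkkkkDkkkkkk ⇒ tkkkkkkzkkkkkk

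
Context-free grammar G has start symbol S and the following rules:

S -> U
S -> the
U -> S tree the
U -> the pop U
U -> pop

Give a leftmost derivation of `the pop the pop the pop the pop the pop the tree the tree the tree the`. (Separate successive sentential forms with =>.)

S => U => S tree the => U tree the => the pop U tree the => the pop S tree the tree the => the pop U tree the tree the => the pop the pop U tree the tree the => the pop the pop the pop U tree the tree the => the pop the pop the pop the pop U tree the tree the => the pop the pop the pop the pop the pop U tree the tree the => the pop the pop the pop the pop the pop S tree the tree the tree the => the pop the pop the pop the pop the pop the tree the tree the tree the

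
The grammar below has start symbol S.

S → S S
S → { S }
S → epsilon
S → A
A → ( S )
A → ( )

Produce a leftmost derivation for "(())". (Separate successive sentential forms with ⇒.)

S ⇒ A ⇒ (S) ⇒ (A) ⇒ (())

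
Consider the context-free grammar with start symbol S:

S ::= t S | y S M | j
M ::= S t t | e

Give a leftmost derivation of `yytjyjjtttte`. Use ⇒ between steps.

S ⇒ ySM ⇒ yySMM ⇒ yytSMM ⇒ yytjMM ⇒ yytjSttM ⇒ yytjySMttM ⇒ yytjyjMttM ⇒ yytjyjSttttM ⇒ yytjyjjttttM ⇒ yytjyjjtttte

S ⇒ ySM   [S ::= y S M]
ySM ⇒ yySMM   [S ::= y S M]
yySMM ⇒ yytSMM   [S ::= t S]
yytSMM ⇒ yytjMM   [S ::= j]
yytjMM ⇒ yytjSttM   [M ::= S t t]
yytjSttM ⇒ yytjySMttM   [S ::= y S M]
yytjySMttM ⇒ yytjyjMttM   [S ::= j]
yytjyjMttM ⇒ yytjyjSttttM   [M ::= S t t]
yytjyjSttttM ⇒ yytjyjjttttM   [S ::= j]
yytjyjjttttM ⇒ yytjyjjtttte   [M ::= e]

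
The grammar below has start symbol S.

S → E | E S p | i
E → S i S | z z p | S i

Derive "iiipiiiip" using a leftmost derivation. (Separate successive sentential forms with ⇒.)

S ⇒ ESp   [S → E S p]
ESp ⇒ SiSSp   [E → S i S]
SiSSp ⇒ EiSSp   [S → E]
EiSSp ⇒ SiiSSp   [E → S i]
SiiSSp ⇒ ESpiiSSp   [S → E S p]
ESpiiSSp ⇒ SiSpiiSSp   [E → S i]
SiSpiiSSp ⇒ iiSpiiSSp   [S → i]
iiSpiiSSp ⇒ iiipiiSSp   [S → i]
iiipiiSSp ⇒ iiipiiiSp   [S → i]
iiipiiiSp ⇒ iiipiiiip   [S → i]

S⇒ESp⇒SiSSp⇒EiSSp⇒SiiSSp⇒ESpiiSSp⇒SiSpiiSSp⇒iiSpiiSSp⇒iiipiiSSp⇒iiipiiiSp⇒iiipiiiip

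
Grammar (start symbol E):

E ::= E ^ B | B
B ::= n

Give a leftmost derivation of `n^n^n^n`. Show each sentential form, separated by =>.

E => E^B => E^B^B => E^B^B^B => B^B^B^B => n^B^B^B => n^n^B^B => n^n^n^B => n^n^n^n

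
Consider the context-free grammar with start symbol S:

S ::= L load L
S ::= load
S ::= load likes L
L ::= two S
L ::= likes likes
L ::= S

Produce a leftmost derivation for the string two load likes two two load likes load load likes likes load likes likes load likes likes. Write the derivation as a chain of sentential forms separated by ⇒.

S ⇒ L load L ⇒ two S load L ⇒ two load likes L load L ⇒ two load likes S load L ⇒ two load likes L load L load L ⇒ two load likes two S load L load L ⇒ two load likes two L load L load L load L ⇒ two load likes two two S load L load L load L ⇒ two load likes two two load likes L load L load L load L ⇒ two load likes two two load likes S load L load L load L ⇒ two load likes two two load likes load load L load L load L ⇒ two load likes two two load likes load load likes likes load L load L ⇒ two load likes two two load likes load load likes likes load likes likes load L ⇒ two load likes two two load likes load load likes likes load likes likes load likes likes

S ⇒ L load L   [S ::= L load L]
L load L ⇒ two S load L   [L ::= two S]
two S load L ⇒ two load likes L load L   [S ::= load likes L]
two load likes L load L ⇒ two load likes S load L   [L ::= S]
two load likes S load L ⇒ two load likes L load L load L   [S ::= L load L]
two load likes L load L load L ⇒ two load likes two S load L load L   [L ::= two S]
two load likes two S load L load L ⇒ two load likes two L load L load L load L   [S ::= L load L]
two load likes two L load L load L load L ⇒ two load likes two two S load L load L load L   [L ::= two S]
two load likes two two S load L load L load L ⇒ two load likes two two load likes L load L load L load L   [S ::= load likes L]
two load likes two two load likes L load L load L load L ⇒ two load likes two two load likes S load L load L load L   [L ::= S]
two load likes two two load likes S load L load L load L ⇒ two load likes two two load likes load load L load L load L   [S ::= load]
two load likes two two load likes load load L load L load L ⇒ two load likes two two load likes load load likes likes load L load L   [L ::= likes likes]
two load likes two two load likes load load likes likes load L load L ⇒ two load likes two two load likes load load likes likes load likes likes load L   [L ::= likes likes]
two load likes two two load likes load load likes likes load likes likes load L ⇒ two load likes two two load likes load load likes likes load likes likes load likes likes   [L ::= likes likes]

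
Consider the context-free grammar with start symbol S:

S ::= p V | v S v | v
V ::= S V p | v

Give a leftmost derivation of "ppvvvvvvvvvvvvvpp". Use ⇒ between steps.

S ⇒ pV   [S ::= p V]
pV ⇒ pSVp   [V ::= S V p]
pSVp ⇒ ppVVp   [S ::= p V]
ppVVp ⇒ ppvVp   [V ::= v]
ppvVp ⇒ ppvSVpp   [V ::= S V p]
ppvSVpp ⇒ ppvvSvVpp   [S ::= v S v]
ppvvSvVpp ⇒ ppvvvSvvVpp   [S ::= v S v]
ppvvvSvvVpp ⇒ ppvvvvSvvvVpp   [S ::= v S v]
ppvvvvSvvvVpp ⇒ ppvvvvvSvvvvVpp   [S ::= v S v]
ppvvvvvSvvvvVpp ⇒ ppvvvvvvSvvvvvVpp   [S ::= v S v]
ppvvvvvvSvvvvvVpp ⇒ ppvvvvvvvvvvvvVpp   [S ::= v]
ppvvvvvvvvvvvvVpp ⇒ ppvvvvvvvvvvvvvpp   [V ::= v]

S ⇒ pV ⇒ pSVp ⇒ ppVVp ⇒ ppvVp ⇒ ppvSVpp ⇒ ppvvSvVpp ⇒ ppvvvSvvVpp ⇒ ppvvvvSvvvVpp ⇒ ppvvvvvSvvvvVpp ⇒ ppvvvvvvSvvvvvVpp ⇒ ppvvvvvvvvvvvvVpp ⇒ ppvvvvvvvvvvvvvpp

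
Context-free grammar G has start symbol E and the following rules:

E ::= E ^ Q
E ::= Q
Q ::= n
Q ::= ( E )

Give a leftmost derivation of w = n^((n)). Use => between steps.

E => E^Q => Q^Q => n^Q => n^(E) => n^(Q) => n^((E)) => n^((Q)) => n^((n))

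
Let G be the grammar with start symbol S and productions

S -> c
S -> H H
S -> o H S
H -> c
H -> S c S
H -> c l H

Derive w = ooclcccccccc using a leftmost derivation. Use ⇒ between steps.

S ⇒ oHS ⇒ oScSS ⇒ ooHScSS ⇒ ooScSScSS ⇒ ooHHcSScSS ⇒ ooclHHcSScSS ⇒ ooclcHcSScSS ⇒ ooclcccSScSS ⇒ ooclccccScSS ⇒ ooclccccccSS ⇒ ooclcccccccS ⇒ ooclcccccccc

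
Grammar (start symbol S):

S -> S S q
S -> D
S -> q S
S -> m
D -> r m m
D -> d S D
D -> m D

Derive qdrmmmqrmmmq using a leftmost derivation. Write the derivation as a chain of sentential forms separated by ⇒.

S ⇒ qS ⇒ qSSq ⇒ qDSq ⇒ qdSDSq ⇒ qdSSqDSq ⇒ qdDSqDSq ⇒ qdrmmSqDSq ⇒ qdrmmmqDSq ⇒ qdrmmmqrmmSq ⇒ qdrmmmqrmmmq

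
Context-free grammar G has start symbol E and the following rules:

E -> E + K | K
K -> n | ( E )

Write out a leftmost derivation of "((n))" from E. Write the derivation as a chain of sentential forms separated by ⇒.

E ⇒ K   [E -> K]
K ⇒ (E)   [K -> ( E )]
(E) ⇒ (K)   [E -> K]
(K) ⇒ ((E))   [K -> ( E )]
((E)) ⇒ ((K))   [E -> K]
((K)) ⇒ ((n))   [K -> n]

E⇒K⇒(E)⇒(K)⇒((E))⇒((K))⇒((n))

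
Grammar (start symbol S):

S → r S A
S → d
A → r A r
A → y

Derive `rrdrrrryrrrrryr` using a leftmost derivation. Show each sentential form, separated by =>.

S=>rSA=>rrSAA=>rrdAA=>rrdrArA=>rrdrrArrA=>rrdrrrArrrA=>rrdrrrrArrrrA=>rrdrrrryrrrrA=>rrdrrrryrrrrrAr=>rrdrrrryrrrrryr

S => rSA   [S → r S A]
rSA => rrSAA   [S → r S A]
rrSAA => rrdAA   [S → d]
rrdAA => rrdrArA   [A → r A r]
rrdrArA => rrdrrArrA   [A → r A r]
rrdrrArrA => rrdrrrArrrA   [A → r A r]
rrdrrrArrrA => rrdrrrrArrrrA   [A → r A r]
rrdrrrrArrrrA => rrdrrrryrrrrA   [A → y]
rrdrrrryrrrrA => rrdrrrryrrrrrAr   [A → r A r]
rrdrrrryrrrrrAr => rrdrrrryrrrrryr   [A → y]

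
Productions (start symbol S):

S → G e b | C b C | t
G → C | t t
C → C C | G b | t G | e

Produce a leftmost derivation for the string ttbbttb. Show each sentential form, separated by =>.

S => CbC   [S → C b C]
CbC => GbbC   [C → G b]
GbbC => ttbbC   [G → t t]
ttbbC => ttbbGb   [C → G b]
ttbbGb => ttbbttb   [G → t t]

S=>CbC=>GbbC=>ttbbC=>ttbbGb=>ttbbttb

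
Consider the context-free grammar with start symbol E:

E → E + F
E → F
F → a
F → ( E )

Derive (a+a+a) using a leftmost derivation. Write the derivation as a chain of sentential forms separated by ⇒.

E ⇒ F   [E → F]
F ⇒ (E)   [F → ( E )]
(E) ⇒ (E+F)   [E → E + F]
(E+F) ⇒ (E+F+F)   [E → E + F]
(E+F+F) ⇒ (F+F+F)   [E → F]
(F+F+F) ⇒ (a+F+F)   [F → a]
(a+F+F) ⇒ (a+a+F)   [F → a]
(a+a+F) ⇒ (a+a+a)   [F → a]

E ⇒ F ⇒ (E) ⇒ (E+F) ⇒ (E+F+F) ⇒ (F+F+F) ⇒ (a+F+F) ⇒ (a+a+F) ⇒ (a+a+a)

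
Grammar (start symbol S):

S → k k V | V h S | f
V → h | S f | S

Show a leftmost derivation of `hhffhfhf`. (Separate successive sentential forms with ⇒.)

S ⇒ VhS ⇒ ShS ⇒ VhShS ⇒ SfhShS ⇒ VhSfhShS ⇒ hhSfhShS ⇒ hhffhShS ⇒ hhffhfhS ⇒ hhffhfhf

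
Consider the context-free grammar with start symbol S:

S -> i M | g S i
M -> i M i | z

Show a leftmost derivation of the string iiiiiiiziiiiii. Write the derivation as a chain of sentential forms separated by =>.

S=>iM=>iiMi=>iiiMii=>iiiiMiii=>iiiiiMiiii=>iiiiiiMiiiii=>iiiiiiiMiiiiii=>iiiiiiiziiiiii

S => iM   [S -> i M]
iM => iiMi   [M -> i M i]
iiMi => iiiMii   [M -> i M i]
iiiMii => iiiiMiii   [M -> i M i]
iiiiMiii => iiiiiMiiii   [M -> i M i]
iiiiiMiiii => iiiiiiMiiiii   [M -> i M i]
iiiiiiMiiiii => iiiiiiiMiiiiii   [M -> i M i]
iiiiiiiMiiiiii => iiiiiiiziiiiii   [M -> z]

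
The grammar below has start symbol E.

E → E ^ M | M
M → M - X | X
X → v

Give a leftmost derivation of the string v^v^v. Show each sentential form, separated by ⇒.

E ⇒ E^M   [E → E ^ M]
E^M ⇒ E^M^M   [E → E ^ M]
E^M^M ⇒ M^M^M   [E → M]
M^M^M ⇒ X^M^M   [M → X]
X^M^M ⇒ v^M^M   [X → v]
v^M^M ⇒ v^X^M   [M → X]
v^X^M ⇒ v^v^M   [X → v]
v^v^M ⇒ v^v^X   [M → X]
v^v^X ⇒ v^v^v   [X → v]

E ⇒ E^M ⇒ E^M^M ⇒ M^M^M ⇒ X^M^M ⇒ v^M^M ⇒ v^X^M ⇒ v^v^M ⇒ v^v^X ⇒ v^v^v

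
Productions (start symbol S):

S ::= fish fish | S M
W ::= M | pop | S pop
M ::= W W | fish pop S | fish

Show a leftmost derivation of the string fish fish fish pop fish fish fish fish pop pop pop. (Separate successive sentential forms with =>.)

S => S M => S M M => fish fish M M => fish fish fish pop S M => fish fish fish pop fish fish M => fish fish fish pop fish fish W W => fish fish fish pop fish fish M W => fish fish fish pop fish fish W W W => fish fish fish pop fish fish S pop W W => fish fish fish pop fish fish fish fish pop W W => fish fish fish pop fish fish fish fish pop pop W => fish fish fish pop fish fish fish fish pop pop pop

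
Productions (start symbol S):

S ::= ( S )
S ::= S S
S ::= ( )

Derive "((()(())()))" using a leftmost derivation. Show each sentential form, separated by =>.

S => (S)   [S ::= ( S )]
(S) => ((S))   [S ::= ( S )]
((S)) => ((SS))   [S ::= S S]
((SS)) => ((SSS))   [S ::= S S]
((SSS)) => ((()SS))   [S ::= ( )]
((()SS)) => ((()(S)S))   [S ::= ( S )]
((()(S)S)) => ((()(())S))   [S ::= ( )]
((()(())S)) => ((()(())()))   [S ::= ( )]

S => (S) => ((S)) => ((SS)) => ((SSS)) => ((()SS)) => ((()(S)S)) => ((()(())S)) => ((()(())()))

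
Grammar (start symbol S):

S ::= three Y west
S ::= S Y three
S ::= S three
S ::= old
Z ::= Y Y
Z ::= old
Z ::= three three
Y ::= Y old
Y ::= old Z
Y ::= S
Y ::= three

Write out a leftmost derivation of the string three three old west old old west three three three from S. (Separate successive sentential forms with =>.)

S => S Y three   [S ::= S Y three]
S Y three => S three Y three   [S ::= S three]
S three Y three => three Y west three Y three   [S ::= three Y west]
three Y west three Y three => three Y old west three Y three   [Y ::= Y old]
three Y old west three Y three => three Y old old west three Y three   [Y ::= Y old]
three Y old old west three Y three => three S old old west three Y three   [Y ::= S]
three S old old west three Y three => three three Y west old old west three Y three   [S ::= three Y west]
three three Y west old old west three Y three => three three S west old old west three Y three   [Y ::= S]
three three S west old old west three Y three => three three old west old old west three Y three   [S ::= old]
three three old west old old west three Y three => three three old west old old west three three three   [Y ::= three]

S => S Y three => S three Y three => three Y west three Y three => three Y old west three Y three => three Y old old west three Y three => three S old old west three Y three => three three Y west old old west three Y three => three three S west old old west three Y three => three three old west old old west three Y three => three three old west old old west three three three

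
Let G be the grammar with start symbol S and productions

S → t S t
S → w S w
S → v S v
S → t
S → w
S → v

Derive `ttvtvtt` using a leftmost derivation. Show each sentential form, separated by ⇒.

S⇒tSt⇒ttStt⇒ttvSvtt⇒ttvtvtt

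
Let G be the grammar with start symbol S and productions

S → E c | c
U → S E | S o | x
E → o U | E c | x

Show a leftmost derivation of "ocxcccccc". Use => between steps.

S=>Ec=>Ecc=>Eccc=>Ecccc=>oUcccc=>oSEcccc=>ocEcccc=>ocEccccc=>ocEcccccc=>ocxcccccc

S => Ec   [S → E c]
Ec => Ecc   [E → E c]
Ecc => Eccc   [E → E c]
Eccc => Ecccc   [E → E c]
Ecccc => oUcccc   [E → o U]
oUcccc => oSEcccc   [U → S E]
oSEcccc => ocEcccc   [S → c]
ocEcccc => ocEccccc   [E → E c]
ocEccccc => ocEcccccc   [E → E c]
ocEcccccc => ocxcccccc   [E → x]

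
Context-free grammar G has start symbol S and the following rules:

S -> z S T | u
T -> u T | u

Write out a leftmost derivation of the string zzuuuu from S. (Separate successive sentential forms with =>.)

S => zST => zzSTT => zzuTT => zzuuT => zzuuuT => zzuuuu

S => zST   [S -> z S T]
zST => zzSTT   [S -> z S T]
zzSTT => zzuTT   [S -> u]
zzuTT => zzuuT   [T -> u]
zzuuT => zzuuuT   [T -> u T]
zzuuuT => zzuuuu   [T -> u]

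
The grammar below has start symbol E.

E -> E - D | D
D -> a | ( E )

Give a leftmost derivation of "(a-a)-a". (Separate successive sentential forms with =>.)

E => E-D => D-D => (E)-D => (E-D)-D => (D-D)-D => (a-D)-D => (a-a)-D => (a-a)-a

E => E-D   [E -> E - D]
E-D => D-D   [E -> D]
D-D => (E)-D   [D -> ( E )]
(E)-D => (E-D)-D   [E -> E - D]
(E-D)-D => (D-D)-D   [E -> D]
(D-D)-D => (a-D)-D   [D -> a]
(a-D)-D => (a-a)-D   [D -> a]
(a-a)-D => (a-a)-a   [D -> a]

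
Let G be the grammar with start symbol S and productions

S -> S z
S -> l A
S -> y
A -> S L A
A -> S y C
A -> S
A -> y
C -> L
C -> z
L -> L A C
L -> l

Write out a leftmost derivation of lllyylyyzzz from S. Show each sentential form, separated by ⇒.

S ⇒ lA ⇒ lS ⇒ lSz ⇒ llAz ⇒ llSyCz ⇒ lllAyCz ⇒ lllyyCz ⇒ lllyyLz ⇒ lllyyLACz ⇒ lllyylACz ⇒ lllyylSyCCz ⇒ lllyylyyCCz ⇒ lllyylyyzCz ⇒ lllyylyyzzz

S ⇒ lA   [S -> l A]
lA ⇒ lS   [A -> S]
lS ⇒ lSz   [S -> S z]
lSz ⇒ llAz   [S -> l A]
llAz ⇒ llSyCz   [A -> S y C]
llSyCz ⇒ lllAyCz   [S -> l A]
lllAyCz ⇒ lllyyCz   [A -> y]
lllyyCz ⇒ lllyyLz   [C -> L]
lllyyLz ⇒ lllyyLACz   [L -> L A C]
lllyyLACz ⇒ lllyylACz   [L -> l]
lllyylACz ⇒ lllyylSyCCz   [A -> S y C]
lllyylSyCCz ⇒ lllyylyyCCz   [S -> y]
lllyylyyCCz ⇒ lllyylyyzCz   [C -> z]
lllyylyyzCz ⇒ lllyylyyzzz   [C -> z]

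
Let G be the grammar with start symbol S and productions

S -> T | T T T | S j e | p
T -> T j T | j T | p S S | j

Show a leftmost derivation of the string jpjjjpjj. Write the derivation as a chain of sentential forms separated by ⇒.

S ⇒ TTT ⇒ jTTT ⇒ jpSSTT ⇒ jpTTTSTT ⇒ jpjTTSTT ⇒ jpjjTSTT ⇒ jpjjjSTT ⇒ jpjjjpTT ⇒ jpjjjpjT ⇒ jpjjjpjj

S ⇒ TTT   [S -> T T T]
TTT ⇒ jTTT   [T -> j T]
jTTT ⇒ jpSSTT   [T -> p S S]
jpSSTT ⇒ jpTTTSTT   [S -> T T T]
jpTTTSTT ⇒ jpjTTSTT   [T -> j]
jpjTTSTT ⇒ jpjjTSTT   [T -> j]
jpjjTSTT ⇒ jpjjjSTT   [T -> j]
jpjjjSTT ⇒ jpjjjpTT   [S -> p]
jpjjjpTT ⇒ jpjjjpjT   [T -> j]
jpjjjpjT ⇒ jpjjjpjj   [T -> j]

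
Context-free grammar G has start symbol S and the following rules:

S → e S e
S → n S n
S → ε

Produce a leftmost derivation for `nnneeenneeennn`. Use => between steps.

S => nSn => nnSnn => nnnSnnn => nnneSennn => nnneeSeennn => nnneeeSeeennn => nnneeenSneeennn => nnneeenneeennn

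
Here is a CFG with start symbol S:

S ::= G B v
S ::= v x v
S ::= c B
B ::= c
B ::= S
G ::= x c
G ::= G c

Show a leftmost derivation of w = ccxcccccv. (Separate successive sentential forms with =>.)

S => cB => cS => ccB => ccS => ccGBv => ccGcBv => ccGccBv => ccGcccBv => ccxccccBv => ccxcccccv

S => cB   [S ::= c B]
cB => cS   [B ::= S]
cS => ccB   [S ::= c B]
ccB => ccS   [B ::= S]
ccS => ccGBv   [S ::= G B v]
ccGBv => ccGcBv   [G ::= G c]
ccGcBv => ccGccBv   [G ::= G c]
ccGccBv => ccGcccBv   [G ::= G c]
ccGcccBv => ccxccccBv   [G ::= x c]
ccxccccBv => ccxcccccv   [B ::= c]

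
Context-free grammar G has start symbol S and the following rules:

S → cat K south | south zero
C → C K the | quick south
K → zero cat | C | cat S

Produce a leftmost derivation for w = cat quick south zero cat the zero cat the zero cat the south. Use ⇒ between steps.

S ⇒ cat K south ⇒ cat C south ⇒ cat C K the south ⇒ cat C K the K the south ⇒ cat C K the K the K the south ⇒ cat quick south K the K the K the south ⇒ cat quick south zero cat the K the K the south ⇒ cat quick south zero cat the zero cat the K the south ⇒ cat quick south zero cat the zero cat the zero cat the south

S ⇒ cat K south   [S → cat K south]
cat K south ⇒ cat C south   [K → C]
cat C south ⇒ cat C K the south   [C → C K the]
cat C K the south ⇒ cat C K the K the south   [C → C K the]
cat C K the K the south ⇒ cat C K the K the K the south   [C → C K the]
cat C K the K the K the south ⇒ cat quick south K the K the K the south   [C → quick south]
cat quick south K the K the K the south ⇒ cat quick south zero cat the K the K the south   [K → zero cat]
cat quick south zero cat the K the K the south ⇒ cat quick south zero cat the zero cat the K the south   [K → zero cat]
cat quick south zero cat the zero cat the K the south ⇒ cat quick south zero cat the zero cat the zero cat the south   [K → zero cat]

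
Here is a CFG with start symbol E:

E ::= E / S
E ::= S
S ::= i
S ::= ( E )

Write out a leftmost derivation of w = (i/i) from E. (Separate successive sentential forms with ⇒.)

E ⇒ S ⇒ (E) ⇒ (E/S) ⇒ (S/S) ⇒ (i/S) ⇒ (i/i)

E ⇒ S   [E ::= S]
S ⇒ (E)   [S ::= ( E )]
(E) ⇒ (E/S)   [E ::= E / S]
(E/S) ⇒ (S/S)   [E ::= S]
(S/S) ⇒ (i/S)   [S ::= i]
(i/S) ⇒ (i/i)   [S ::= i]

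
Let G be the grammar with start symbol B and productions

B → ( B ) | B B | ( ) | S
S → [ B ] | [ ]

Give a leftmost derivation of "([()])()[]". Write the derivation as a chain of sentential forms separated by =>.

B => BB => BBB => (B)BB => (S)BB => ([B])BB => ([()])BB => ([()])()B => ([()])()S => ([()])()[]

B => BB   [B → B B]
BB => BBB   [B → B B]
BBB => (B)BB   [B → ( B )]
(B)BB => (S)BB   [B → S]
(S)BB => ([B])BB   [S → [ B ]]
([B])BB => ([()])BB   [B → ( )]
([()])BB => ([()])()B   [B → ( )]
([()])()B => ([()])()S   [B → S]
([()])()S => ([()])()[]   [S → [ ]]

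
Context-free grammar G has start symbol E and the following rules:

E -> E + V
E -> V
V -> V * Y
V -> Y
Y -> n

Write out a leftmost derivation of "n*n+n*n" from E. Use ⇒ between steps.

E ⇒ E+V   [E -> E + V]
E+V ⇒ V+V   [E -> V]
V+V ⇒ V*Y+V   [V -> V * Y]
V*Y+V ⇒ Y*Y+V   [V -> Y]
Y*Y+V ⇒ n*Y+V   [Y -> n]
n*Y+V ⇒ n*n+V   [Y -> n]
n*n+V ⇒ n*n+V*Y   [V -> V * Y]
n*n+V*Y ⇒ n*n+Y*Y   [V -> Y]
n*n+Y*Y ⇒ n*n+n*Y   [Y -> n]
n*n+n*Y ⇒ n*n+n*n   [Y -> n]

E ⇒ E+V ⇒ V+V ⇒ V*Y+V ⇒ Y*Y+V ⇒ n*Y+V ⇒ n*n+V ⇒ n*n+V*Y ⇒ n*n+Y*Y ⇒ n*n+n*Y ⇒ n*n+n*n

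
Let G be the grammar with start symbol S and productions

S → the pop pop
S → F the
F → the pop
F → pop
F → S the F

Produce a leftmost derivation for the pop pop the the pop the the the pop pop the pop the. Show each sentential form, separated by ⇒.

S ⇒ F the ⇒ S the F the ⇒ the pop pop the F the ⇒ the pop pop the S the F the ⇒ the pop pop the F the the F the ⇒ the pop pop the the pop the the F the ⇒ the pop pop the the pop the the S the F the ⇒ the pop pop the the pop the the the pop pop the F the ⇒ the pop pop the the pop the the the pop pop the pop the

S ⇒ F the   [S → F the]
F the ⇒ S the F the   [F → S the F]
S the F the ⇒ the pop pop the F the   [S → the pop pop]
the pop pop the F the ⇒ the pop pop the S the F the   [F → S the F]
the pop pop the S the F the ⇒ the pop pop the F the the F the   [S → F the]
the pop pop the F the the F the ⇒ the pop pop the the pop the the F the   [F → the pop]
the pop pop the the pop the the F the ⇒ the pop pop the the pop the the S the F the   [F → S the F]
the pop pop the the pop the the S the F the ⇒ the pop pop the the pop the the the pop pop the F the   [S → the pop pop]
the pop pop the the pop the the the pop pop the F the ⇒ the pop pop the the pop the the the pop pop the pop the   [F → pop]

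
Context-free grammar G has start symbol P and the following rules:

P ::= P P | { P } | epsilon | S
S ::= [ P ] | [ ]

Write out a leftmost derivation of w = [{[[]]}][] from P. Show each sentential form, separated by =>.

P => PP   [P ::= P P]
PP => SP   [P ::= S]
SP => [P]P   [S ::= [ P ]]
[P]P => [{P}]P   [P ::= { P }]
[{P}]P => [{S}]P   [P ::= S]
[{S}]P => [{[P]}]P   [S ::= [ P ]]
[{[P]}]P => [{[S]}]P   [P ::= S]
[{[S]}]P => [{[[]]}]P   [S ::= [ ]]
[{[[]]}]P => [{[[]]}]S   [P ::= S]
[{[[]]}]S => [{[[]]}][]   [S ::= [ ]]

P=>PP=>SP=>[P]P=>[{P}]P=>[{S}]P=>[{[P]}]P=>[{[S]}]P=>[{[[]]}]P=>[{[[]]}]S=>[{[[]]}][]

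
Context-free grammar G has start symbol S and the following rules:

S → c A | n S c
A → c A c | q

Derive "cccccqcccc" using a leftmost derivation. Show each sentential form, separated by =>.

S=>cA=>ccAc=>cccAcc=>ccccAccc=>cccccAcccc=>cccccqcccc

S => cA   [S → c A]
cA => ccAc   [A → c A c]
ccAc => cccAcc   [A → c A c]
cccAcc => ccccAccc   [A → c A c]
ccccAccc => cccccAcccc   [A → c A c]
cccccAcccc => cccccqcccc   [A → q]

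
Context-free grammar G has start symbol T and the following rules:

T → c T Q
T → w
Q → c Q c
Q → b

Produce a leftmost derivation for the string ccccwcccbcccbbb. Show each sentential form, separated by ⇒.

T ⇒ cTQ ⇒ ccTQQ ⇒ cccTQQQ ⇒ ccccTQQQQ ⇒ ccccwQQQQ ⇒ ccccwcQcQQQ ⇒ ccccwccQccQQQ ⇒ ccccwcccQcccQQQ ⇒ ccccwcccbcccQQQ ⇒ ccccwcccbcccbQQ ⇒ ccccwcccbcccbbQ ⇒ ccccwcccbcccbbb

T ⇒ cTQ   [T → c T Q]
cTQ ⇒ ccTQQ   [T → c T Q]
ccTQQ ⇒ cccTQQQ   [T → c T Q]
cccTQQQ ⇒ ccccTQQQQ   [T → c T Q]
ccccTQQQQ ⇒ ccccwQQQQ   [T → w]
ccccwQQQQ ⇒ ccccwcQcQQQ   [Q → c Q c]
ccccwcQcQQQ ⇒ ccccwccQccQQQ   [Q → c Q c]
ccccwccQccQQQ ⇒ ccccwcccQcccQQQ   [Q → c Q c]
ccccwcccQcccQQQ ⇒ ccccwcccbcccQQQ   [Q → b]
ccccwcccbcccQQQ ⇒ ccccwcccbcccbQQ   [Q → b]
ccccwcccbcccbQQ ⇒ ccccwcccbcccbbQ   [Q → b]
ccccwcccbcccbbQ ⇒ ccccwcccbcccbbb   [Q → b]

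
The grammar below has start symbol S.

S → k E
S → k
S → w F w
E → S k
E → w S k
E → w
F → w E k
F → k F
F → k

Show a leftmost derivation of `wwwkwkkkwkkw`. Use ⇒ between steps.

S ⇒ wFw   [S → w F w]
wFw ⇒ wwEkw   [F → w E k]
wwEkw ⇒ wwSkkw   [E → S k]
wwSkkw ⇒ wwwFwkkw   [S → w F w]
wwwFwkkw ⇒ wwwkFwkkw   [F → k F]
wwwkFwkkw ⇒ wwwkwEkwkkw   [F → w E k]
wwwkwEkwkkw ⇒ wwwkwSkkwkkw   [E → S k]
wwwkwSkkwkkw ⇒ wwwkwkkkwkkw   [S → k]

S⇒wFw⇒wwEkw⇒wwSkkw⇒wwwFwkkw⇒wwwkFwkkw⇒wwwkwEkwkkw⇒wwwkwSkkwkkw⇒wwwkwkkkwkkw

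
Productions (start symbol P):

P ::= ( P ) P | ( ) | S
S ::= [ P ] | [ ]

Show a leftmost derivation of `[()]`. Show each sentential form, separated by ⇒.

P⇒S⇒[P]⇒[()]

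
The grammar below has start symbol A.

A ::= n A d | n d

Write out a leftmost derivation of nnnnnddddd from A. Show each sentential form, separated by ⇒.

A ⇒ nAd   [A ::= n A d]
nAd ⇒ nnAdd   [A ::= n A d]
nnAdd ⇒ nnnAddd   [A ::= n A d]
nnnAddd ⇒ nnnnAdddd   [A ::= n A d]
nnnnAdddd ⇒ nnnnnddddd   [A ::= n d]

A⇒nAd⇒nnAdd⇒nnnAddd⇒nnnnAdddd⇒nnnnnddddd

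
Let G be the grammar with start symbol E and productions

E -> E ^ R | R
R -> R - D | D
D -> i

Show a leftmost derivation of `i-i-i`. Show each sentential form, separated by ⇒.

E ⇒ R ⇒ R-D ⇒ R-D-D ⇒ D-D-D ⇒ i-D-D ⇒ i-i-D ⇒ i-i-i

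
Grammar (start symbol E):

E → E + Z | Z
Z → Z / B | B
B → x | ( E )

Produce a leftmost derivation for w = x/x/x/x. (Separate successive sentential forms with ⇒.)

E ⇒ Z   [E → Z]
Z ⇒ Z/B   [Z → Z / B]
Z/B ⇒ Z/B/B   [Z → Z / B]
Z/B/B ⇒ Z/B/B/B   [Z → Z / B]
Z/B/B/B ⇒ B/B/B/B   [Z → B]
B/B/B/B ⇒ x/B/B/B   [B → x]
x/B/B/B ⇒ x/x/B/B   [B → x]
x/x/B/B ⇒ x/x/x/B   [B → x]
x/x/x/B ⇒ x/x/x/x   [B → x]

E⇒Z⇒Z/B⇒Z/B/B⇒Z/B/B/B⇒B/B/B/B⇒x/B/B/B⇒x/x/B/B⇒x/x/x/B⇒x/x/x/x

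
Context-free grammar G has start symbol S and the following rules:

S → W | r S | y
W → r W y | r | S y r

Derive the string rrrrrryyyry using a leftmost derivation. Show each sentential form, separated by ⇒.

S⇒rS⇒rrS⇒rrW⇒rrrWy⇒rrrSyry⇒rrrWyry⇒rrrrWyyry⇒rrrrrWyyyry⇒rrrrrryyyry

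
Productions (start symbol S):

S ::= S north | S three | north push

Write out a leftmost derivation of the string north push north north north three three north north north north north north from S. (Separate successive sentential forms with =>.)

S => S north => S north north => S north north north => S north north north north => S north north north north north => S north north north north north north => S three north north north north north north => S three three north north north north north north => S north three three north north north north north north => S north north three three north north north north north north => S north north north three three north north north north north north => north push north north north three three north north north north north north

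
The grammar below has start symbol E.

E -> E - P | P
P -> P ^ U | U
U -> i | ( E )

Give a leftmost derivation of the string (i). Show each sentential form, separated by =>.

E => P => U => (E) => (P) => (U) => (i)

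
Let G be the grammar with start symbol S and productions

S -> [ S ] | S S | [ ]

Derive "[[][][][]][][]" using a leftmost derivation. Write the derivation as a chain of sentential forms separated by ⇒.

S ⇒ SS ⇒ SSS ⇒ [S]SS ⇒ [SS]SS ⇒ [SSS]SS ⇒ [SSSS]SS ⇒ [[]SSS]SS ⇒ [[][]SS]SS ⇒ [[][][]S]SS ⇒ [[][][][]]SS ⇒ [[][][][]][]S ⇒ [[][][][]][][]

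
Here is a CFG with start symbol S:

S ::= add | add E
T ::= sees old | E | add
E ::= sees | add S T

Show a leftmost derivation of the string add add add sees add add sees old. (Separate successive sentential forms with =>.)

S => add E   [S ::= add E]
add E => add add S T   [E ::= add S T]
add add S T => add add add E T   [S ::= add E]
add add add E T => add add add sees T   [E ::= sees]
add add add sees T => add add add sees E   [T ::= E]
add add add sees E => add add add sees add S T   [E ::= add S T]
add add add sees add S T => add add add sees add add T   [S ::= add]
add add add sees add add T => add add add sees add add sees old   [T ::= sees old]

S => add E => add add S T => add add add E T => add add add sees T => add add add sees E => add add add sees add S T => add add add sees add add T => add add add sees add add sees old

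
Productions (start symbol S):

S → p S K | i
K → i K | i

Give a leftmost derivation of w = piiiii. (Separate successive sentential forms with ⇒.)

S⇒pSK⇒piK⇒piiK⇒piiiK⇒piiiiK⇒piiiii

S ⇒ pSK   [S → p S K]
pSK ⇒ piK   [S → i]
piK ⇒ piiK   [K → i K]
piiK ⇒ piiiK   [K → i K]
piiiK ⇒ piiiiK   [K → i K]
piiiiK ⇒ piiiii   [K → i]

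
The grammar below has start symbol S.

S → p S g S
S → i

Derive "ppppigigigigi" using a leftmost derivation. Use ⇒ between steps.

S ⇒ pSgS   [S → p S g S]
pSgS ⇒ ppSgSgS   [S → p S g S]
ppSgSgS ⇒ pppSgSgSgS   [S → p S g S]
pppSgSgSgS ⇒ ppppSgSgSgSgS   [S → p S g S]
ppppSgSgSgSgS ⇒ ppppigSgSgSgS   [S → i]
ppppigSgSgSgS ⇒ ppppigigSgSgS   [S → i]
ppppigigSgSgS ⇒ ppppigigigSgS   [S → i]
ppppigigigSgS ⇒ ppppigigigigS   [S → i]
ppppigigigigS ⇒ ppppigigigigi   [S → i]

S ⇒ pSgS ⇒ ppSgSgS ⇒ pppSgSgSgS ⇒ ppppSgSgSgSgS ⇒ ppppigSgSgSgS ⇒ ppppigigSgSgS ⇒ ppppigigigSgS ⇒ ppppigigigigS ⇒ ppppigigigigi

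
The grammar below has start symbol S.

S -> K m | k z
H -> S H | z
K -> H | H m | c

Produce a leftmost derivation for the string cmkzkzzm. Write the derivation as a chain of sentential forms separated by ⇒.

S ⇒ Km   [S -> K m]
Km ⇒ Hm   [K -> H]
Hm ⇒ SHm   [H -> S H]
SHm ⇒ KmHm   [S -> K m]
KmHm ⇒ cmHm   [K -> c]
cmHm ⇒ cmSHm   [H -> S H]
cmSHm ⇒ cmkzHm   [S -> k z]
cmkzHm ⇒ cmkzSHm   [H -> S H]
cmkzSHm ⇒ cmkzkzHm   [S -> k z]
cmkzkzHm ⇒ cmkzkzzm   [H -> z]

S ⇒ Km ⇒ Hm ⇒ SHm ⇒ KmHm ⇒ cmHm ⇒ cmSHm ⇒ cmkzHm ⇒ cmkzSHm ⇒ cmkzkzHm ⇒ cmkzkzzm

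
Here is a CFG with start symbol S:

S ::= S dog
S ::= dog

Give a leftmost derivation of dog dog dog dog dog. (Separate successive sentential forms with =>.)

S => S dog => S dog dog => S dog dog dog => S dog dog dog dog => dog dog dog dog dog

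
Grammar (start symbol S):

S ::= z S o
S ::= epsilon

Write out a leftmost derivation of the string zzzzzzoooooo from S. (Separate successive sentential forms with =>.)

S => zSo => zzSoo => zzzSooo => zzzzSoooo => zzzzzSooooo => zzzzzzSoooooo => zzzzzzoooooo

S => zSo   [S ::= z S o]
zSo => zzSoo   [S ::= z S o]
zzSoo => zzzSooo   [S ::= z S o]
zzzSooo => zzzzSoooo   [S ::= z S o]
zzzzSoooo => zzzzzSooooo   [S ::= z S o]
zzzzzSooooo => zzzzzzSoooooo   [S ::= z S o]
zzzzzzSoooooo => zzzzzzoooooo   [S ::= epsilon]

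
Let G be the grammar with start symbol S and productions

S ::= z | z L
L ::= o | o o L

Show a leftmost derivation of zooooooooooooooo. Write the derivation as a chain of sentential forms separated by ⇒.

S ⇒ zL ⇒ zooL ⇒ zooooL ⇒ zooooooL ⇒ zooooooooL ⇒ zooooooooooL ⇒ zooooooooooooL ⇒ zooooooooooooooL ⇒ zooooooooooooooo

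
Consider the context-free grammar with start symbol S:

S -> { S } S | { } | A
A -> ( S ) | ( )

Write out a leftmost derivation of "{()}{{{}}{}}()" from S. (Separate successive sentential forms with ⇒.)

S ⇒ {S}S ⇒ {A}S ⇒ {()}S ⇒ {()}{S}S ⇒ {()}{{S}S}S ⇒ {()}{{{}}S}S ⇒ {()}{{{}}{}}S ⇒ {()}{{{}}{}}A ⇒ {()}{{{}}{}}()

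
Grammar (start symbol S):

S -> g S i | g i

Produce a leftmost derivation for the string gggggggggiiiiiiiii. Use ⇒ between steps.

S⇒gSi⇒ggSii⇒gggSiii⇒ggggSiiii⇒gggggSiiiii⇒ggggggSiiiiii⇒gggggggSiiiiiii⇒ggggggggSiiiiiiii⇒gggggggggiiiiiiiii

S ⇒ gSi   [S -> g S i]
gSi ⇒ ggSii   [S -> g S i]
ggSii ⇒ gggSiii   [S -> g S i]
gggSiii ⇒ ggggSiiii   [S -> g S i]
ggggSiiii ⇒ gggggSiiiii   [S -> g S i]
gggggSiiiii ⇒ ggggggSiiiiii   [S -> g S i]
ggggggSiiiiii ⇒ gggggggSiiiiiii   [S -> g S i]
gggggggSiiiiiii ⇒ ggggggggSiiiiiiii   [S -> g S i]
ggggggggSiiiiiiii ⇒ gggggggggiiiiiiiii   [S -> g i]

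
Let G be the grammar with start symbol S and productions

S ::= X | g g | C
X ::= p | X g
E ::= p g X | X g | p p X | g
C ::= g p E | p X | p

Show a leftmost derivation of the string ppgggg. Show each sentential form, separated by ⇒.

S ⇒ C ⇒ pX ⇒ pXg ⇒ pXgg ⇒ pXggg ⇒ pXgggg ⇒ ppgggg

S ⇒ C   [S ::= C]
C ⇒ pX   [C ::= p X]
pX ⇒ pXg   [X ::= X g]
pXg ⇒ pXgg   [X ::= X g]
pXgg ⇒ pXggg   [X ::= X g]
pXggg ⇒ pXgggg   [X ::= X g]
pXgggg ⇒ ppgggg   [X ::= p]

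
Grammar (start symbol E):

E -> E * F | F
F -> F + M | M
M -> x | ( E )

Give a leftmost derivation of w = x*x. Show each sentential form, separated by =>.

E=>E*F=>F*F=>M*F=>x*F=>x*M=>x*x

E => E*F   [E -> E * F]
E*F => F*F   [E -> F]
F*F => M*F   [F -> M]
M*F => x*F   [M -> x]
x*F => x*M   [F -> M]
x*M => x*x   [M -> x]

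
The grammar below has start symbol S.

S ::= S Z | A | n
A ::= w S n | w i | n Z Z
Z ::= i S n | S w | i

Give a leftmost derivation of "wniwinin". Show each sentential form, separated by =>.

S=>A=>wSn=>wAn=>wnZZn=>wniSnZn=>wniAnZn=>wniwinZn=>wniwinin

S => A   [S ::= A]
A => wSn   [A ::= w S n]
wSn => wAn   [S ::= A]
wAn => wnZZn   [A ::= n Z Z]
wnZZn => wniSnZn   [Z ::= i S n]
wniSnZn => wniAnZn   [S ::= A]
wniAnZn => wniwinZn   [A ::= w i]
wniwinZn => wniwinin   [Z ::= i]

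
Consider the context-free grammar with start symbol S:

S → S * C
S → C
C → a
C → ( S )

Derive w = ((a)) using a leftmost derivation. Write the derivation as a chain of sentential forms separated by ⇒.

S ⇒ C ⇒ (S) ⇒ (C) ⇒ ((S)) ⇒ ((C)) ⇒ ((a))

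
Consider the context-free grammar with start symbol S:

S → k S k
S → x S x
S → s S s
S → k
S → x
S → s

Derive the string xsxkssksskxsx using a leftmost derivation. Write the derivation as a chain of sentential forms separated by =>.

S => xSx => xsSsx => xsxSxsx => xsxkSkxsx => xsxksSskxsx => xsxkssSsskxsx => xsxkssksskxsx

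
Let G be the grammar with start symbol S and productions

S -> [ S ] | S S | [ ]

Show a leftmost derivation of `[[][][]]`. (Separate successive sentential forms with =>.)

S => [S]   [S -> [ S ]]
[S] => [SS]   [S -> S S]
[SS] => [SSS]   [S -> S S]
[SSS] => [[]SS]   [S -> [ ]]
[[]SS] => [[][]S]   [S -> [ ]]
[[][]S] => [[][][]]   [S -> [ ]]

S => [S] => [SS] => [SSS] => [[]SS] => [[][]S] => [[][][]]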